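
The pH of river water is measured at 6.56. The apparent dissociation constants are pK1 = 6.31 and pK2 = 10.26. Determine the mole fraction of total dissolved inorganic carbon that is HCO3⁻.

α₁ = 1 / (1 + [H⁺]/K1 + K2/[H⁺]) = 1 / (1 + 10^-0.25 + 10^-3.70)
   = 1 / (1 + 0.56234 + 0.00019953) = 1/1.5625 = 0.6400

α₁ = 0.640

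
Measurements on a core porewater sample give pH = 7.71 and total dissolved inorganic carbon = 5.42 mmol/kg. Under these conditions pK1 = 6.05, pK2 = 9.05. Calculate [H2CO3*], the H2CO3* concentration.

α₀ = 1 / (1 + K1/[H⁺] + K1K2/[H⁺]²) = 1 / (1 + 10^+1.66 + 10^+0.32)
   = 1 / (1 + 45.709 + 2.0893) = 1/48.798 = 0.02049
[CO2*] = α₀ × DIC = 0.02049 × 5.42 = 0.111 mmol/kg

[CO2*] = 0.111 mmol/kg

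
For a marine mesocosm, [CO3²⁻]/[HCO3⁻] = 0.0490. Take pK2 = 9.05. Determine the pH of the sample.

From K2 = [H⁺][CO3²⁻]/[HCO3⁻]:  pH = pK2 + log₁₀([CO3²⁻]/[HCO3⁻])
log₁₀(0.0490) = -1.310
pH = 9.05 + (-1.310) = 7.74

pH = 7.74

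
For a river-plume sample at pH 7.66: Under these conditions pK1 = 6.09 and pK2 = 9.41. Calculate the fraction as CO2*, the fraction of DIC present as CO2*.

α₀ = 1 / (1 + K1/[H⁺] + K1K2/[H⁺]²) = 1 / (1 + 10^+1.57 + 10^-0.18)
   = 1 / (1 + 37.154 + 0.66069) = 1/38.814 = 0.02576

α₀ = 0.0258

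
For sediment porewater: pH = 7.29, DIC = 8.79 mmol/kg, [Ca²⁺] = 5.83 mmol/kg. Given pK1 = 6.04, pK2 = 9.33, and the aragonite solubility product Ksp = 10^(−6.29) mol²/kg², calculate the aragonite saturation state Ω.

Ω = 0.855

α₂ = 1 / (1 + [H⁺]/K2 + [H⁺]²/(K1K2)) = 1 / (1 + 10^+2.04 + 10^+0.79)
   = 1 / (1 + 109.65 + 6.1660) = 1/116.81 = 0.008561
[CO3²⁻] = α₂ × DIC = 0.008561 × 8.79 = 0.07525 mmol/kg
Ksp = 10^(−6.29) = 5.129×10^-7
Ω = [Ca²⁺][CO3²⁻]/Ksp = (5.83×10^-3)(7.525×10^-5) / 5.129×10^-7 = 0.855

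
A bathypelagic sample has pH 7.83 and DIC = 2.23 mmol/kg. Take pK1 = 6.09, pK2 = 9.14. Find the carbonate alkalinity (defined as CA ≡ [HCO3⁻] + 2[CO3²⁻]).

CA = [HCO3⁻] + 2[CO3²⁻] = (α₁ + 2α₂)·DIC
At pH 7.83: [H⁺]/K1 = 10^-1.74 = 0.018197, K2/[H⁺] = 10^-1.31 = 0.048978
α₁ = 1/(1 + 0.018197 + 0.048978) = 1/1.0672 = 0.9371; α₂ = α₁·K2/[H⁺] = 0.04589
α₁ + 2α₂ = 1.0288
CA = 1.0288 × 2.23 = 2.29 mmol/kg

CA = 2.29 mmol/kg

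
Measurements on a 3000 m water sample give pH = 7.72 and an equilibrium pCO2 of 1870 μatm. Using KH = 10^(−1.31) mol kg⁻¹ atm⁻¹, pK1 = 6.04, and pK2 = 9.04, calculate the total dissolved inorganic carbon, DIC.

DIC = 4.69 mmol/kg

[CO2*] = KH · pCO2 = 10^(−1.31) × 1870×10^-6 = 9.159×10^-5 mol/kg
α₀ = 1/(1 + K1/[H⁺] + K1K2/[H⁺]²) = 1/(1 + 10^+1.68 + 10^+0.36) = 0.01955
DIC = [CO2*]/α₀ = 9.159×10^-5 / 0.01955 = 4.69 mmol/kg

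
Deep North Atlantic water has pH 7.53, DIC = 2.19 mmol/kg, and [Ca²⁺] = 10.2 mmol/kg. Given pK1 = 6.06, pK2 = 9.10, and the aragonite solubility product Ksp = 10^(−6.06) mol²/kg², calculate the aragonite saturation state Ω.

Ω = 0.651

α₂ = 1 / (1 + [H⁺]/K2 + [H⁺]²/(K1K2)) = 1 / (1 + 10^+1.57 + 10^+0.10)
   = 1 / (1 + 37.154 + 1.2589) = 1/39.412 = 0.02537
[CO3²⁻] = α₂ × DIC = 0.02537 × 2.19 = 0.05557 mmol/kg
Ksp = 10^(−6.06) = 8.710×10^-7
Ω = [Ca²⁺][CO3²⁻]/Ksp = (10.2×10^-3)(5.557×10^-5) / 8.710×10^-7 = 0.651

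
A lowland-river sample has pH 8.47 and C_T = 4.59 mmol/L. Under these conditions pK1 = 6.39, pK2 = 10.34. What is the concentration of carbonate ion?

α₂ = 1 / (1 + [H⁺]/K2 + [H⁺]²/(K1K2)) = 1 / (1 + 10^+1.87 + 10^-0.21)
   = 1 / (1 + 74.131 + 0.61660) = 1/75.748 = 0.01320
[CO3²⁻] = α₂ × DIC = 0.01320 × 4.59 = 0.0606 mmol/L

[CO3²⁻] = 0.0606 mmol/L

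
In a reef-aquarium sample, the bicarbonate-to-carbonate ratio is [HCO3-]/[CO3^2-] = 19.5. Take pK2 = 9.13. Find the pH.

From K2 = [H⁺][CO3^2-]/[HCO3-]:  pH = pK2 − log₁₀([HCO3-]/[CO3^2-])
log₁₀(19.5) = +1.290
pH = 9.13 − (+1.290) = 7.84

pH = 7.84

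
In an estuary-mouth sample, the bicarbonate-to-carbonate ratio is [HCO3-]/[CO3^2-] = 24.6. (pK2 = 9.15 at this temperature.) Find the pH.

From K2 = [H⁺][CO3^2-]/[HCO3-]:  pH = pK2 − log₁₀([HCO3-]/[CO3^2-])
log₁₀(24.6) = +1.391
pH = 9.15 − (+1.391) = 7.76

pH = 7.76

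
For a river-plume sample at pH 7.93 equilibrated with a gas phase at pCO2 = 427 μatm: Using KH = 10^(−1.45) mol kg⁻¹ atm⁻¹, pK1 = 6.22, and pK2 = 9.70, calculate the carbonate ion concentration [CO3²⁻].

[CO2*] = KH · pCO2 = 10^(−1.45) × 427×10^-6 = 1.515×10^-5 mol/kg
α₀ = 1/(1 + K1/[H⁺] + K1K2/[H⁺]²) = 1/(1 + 10^+1.71 + 10^-0.06) = 0.01881
DIC = [CO2*]/α₀ = 1.515×10^-5 / 0.01881 = 0.8054 mmol/kg
[CO3²⁻] = α₂·DIC; α₂ = 0.01638, so [CO3²⁻] = 0.01638 × 0.8054 = 0.0132 mmol/kg = 13.2 μmol/kg

[CO3²⁻] = 13.2 μmol/kg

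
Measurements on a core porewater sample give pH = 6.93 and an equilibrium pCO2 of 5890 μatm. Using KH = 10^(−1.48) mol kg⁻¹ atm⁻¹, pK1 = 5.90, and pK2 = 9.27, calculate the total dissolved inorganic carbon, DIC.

DIC = 2.29 mmol/kg

[CO2*] = KH · pCO2 = 10^(−1.48) × 5890×10^-6 = 1.950×10^-4 mol/kg
α₀ = 1/(1 + K1/[H⁺] + K1K2/[H⁺]²) = 1/(1 + 10^+1.03 + 10^-1.31) = 0.08500
DIC = [CO2*]/α₀ = 1.950×10^-4 / 0.08500 = 2.29 mmol/kg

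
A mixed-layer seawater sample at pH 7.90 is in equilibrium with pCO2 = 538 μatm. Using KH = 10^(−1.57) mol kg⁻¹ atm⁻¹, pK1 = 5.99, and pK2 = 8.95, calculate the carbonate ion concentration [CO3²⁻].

[CO3²⁻] = 0.105 mmol/kg

[CO2*] = KH · pCO2 = 10^(−1.57) × 538×10^-6 = 1.448×10^-5 mol/kg
α₀ = 1/(1 + K1/[H⁺] + K1K2/[H⁺]²) = 1/(1 + 10^+1.91 + 10^+0.86) = 0.01117
DIC = [CO2*]/α₀ = 1.448×10^-5 / 0.01117 = 1.296 mmol/kg
[CO3²⁻] = α₂·DIC; α₂ = 0.08092, so [CO3²⁻] = 0.08092 × 1.296 = 0.105 mmol/kg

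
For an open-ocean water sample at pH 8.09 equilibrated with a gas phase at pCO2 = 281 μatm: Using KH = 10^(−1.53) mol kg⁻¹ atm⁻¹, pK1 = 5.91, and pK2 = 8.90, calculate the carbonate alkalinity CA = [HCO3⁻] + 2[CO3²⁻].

[CO2*] = KH · pCO2 = 10^(−1.53) × 281×10^-6 = 8.293×10^-6 mol/kg
α₀ = 1/(1 + K1/[H⁺] + K1K2/[H⁺]²) = 1/(1 + 10^+2.18 + 10^+1.37) = 0.005688
DIC = [CO2*]/α₀ = 8.293×10^-6 / 0.005688 = 1.458 mmol/kg
CA = (α₁ + 2α₂)·DIC = (0.8610 + 2×0.1333) × 1.458 = 1.64 mmol/kg

CA = 1.64 mmol/kg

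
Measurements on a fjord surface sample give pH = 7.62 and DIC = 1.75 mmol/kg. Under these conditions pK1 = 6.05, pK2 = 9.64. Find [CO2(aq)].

α₀ = 1 / (1 + K1/[H⁺] + K1K2/[H⁺]²) = 1 / (1 + 10^+1.57 + 10^-0.45)
   = 1 / (1 + 37.154 + 0.35481) = 1/38.508 = 0.02597
[CO2*] = α₀ × DIC = 0.02597 × 1.75 = 0.0454 mmol/kg

[CO2*] = 0.0454 mmol/kg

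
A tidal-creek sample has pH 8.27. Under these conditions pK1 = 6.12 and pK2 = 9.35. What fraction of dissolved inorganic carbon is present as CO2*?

α₀ = 0.00649

α₀ = 1 / (1 + K1/[H⁺] + K1K2/[H⁺]²) = 1 / (1 + 10^+2.15 + 10^+1.07)
   = 1 / (1 + 141.25 + 11.749) = 1/154.00 = 0.006493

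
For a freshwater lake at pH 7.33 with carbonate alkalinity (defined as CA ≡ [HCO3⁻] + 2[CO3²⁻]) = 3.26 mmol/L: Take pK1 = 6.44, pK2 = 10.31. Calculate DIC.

DIC = 3.68 mmol/L

CA = [HCO3⁻] + 2[CO3²⁻] = (α₁ + 2α₂)·DIC
At pH 7.33: [H⁺]/K1 = 10^-0.89 = 0.12882, K2/[H⁺] = 10^-2.98 = 0.0010471
α₁ = 1/(1 + 0.12882 + 0.0010471) = 1/1.1299 = 0.8851; α₂ = α₁·K2/[H⁺] = 0.0009268
α₁ + 2α₂ = 0.8869
DIC = CA / (α₁ + 2α₂) = 3.26 / 0.8869 = 3.68 mmol/L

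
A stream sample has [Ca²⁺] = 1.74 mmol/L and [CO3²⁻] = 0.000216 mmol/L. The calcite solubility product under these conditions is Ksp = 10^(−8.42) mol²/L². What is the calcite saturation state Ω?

Ksp = 10^(−8.42) = 3.802×10^-9
Ω = [Ca²⁺][CO3²⁻]/Ksp = (1.74×10^-3)(0.000216×10^-3) / 3.802×10^-9 = 0.0989

Ω = 0.0989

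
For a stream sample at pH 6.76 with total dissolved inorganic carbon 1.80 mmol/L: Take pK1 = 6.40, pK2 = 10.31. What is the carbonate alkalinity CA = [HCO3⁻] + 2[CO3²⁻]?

CA = [HCO3⁻] + 2[CO3²⁻] = (α₁ + 2α₂)·DIC
At pH 6.76: [H⁺]/K1 = 10^-0.36 = 0.43652, K2/[H⁺] = 10^-3.55 = 0.00028184
α₁ = 1/(1 + 0.43652 + 0.00028184) = 1/1.4368 = 0.6960; α₂ = α₁·K2/[H⁺] = 0.0001962
α₁ + 2α₂ = 0.6964
CA = 0.6964 × 1.80 = 1.25 mmol/L

CA = 1.25 mmol/L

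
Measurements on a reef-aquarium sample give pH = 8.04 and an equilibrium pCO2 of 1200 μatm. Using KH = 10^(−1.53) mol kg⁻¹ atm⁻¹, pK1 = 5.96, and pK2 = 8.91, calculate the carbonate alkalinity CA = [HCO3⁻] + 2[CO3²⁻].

CA = 5.41 mmol/kg

[CO2*] = KH · pCO2 = 10^(−1.53) × 1200×10^-6 = 3.541×10^-5 mol/kg
α₀ = 1/(1 + K1/[H⁺] + K1K2/[H⁺]²) = 1/(1 + 10^+2.08 + 10^+1.21) = 0.007276
DIC = [CO2*]/α₀ = 3.541×10^-5 / 0.007276 = 4.868 mmol/kg
CA = (α₁ + 2α₂)·DIC = (0.8747 + 2×0.1180) × 4.868 = 5.41 mmol/kg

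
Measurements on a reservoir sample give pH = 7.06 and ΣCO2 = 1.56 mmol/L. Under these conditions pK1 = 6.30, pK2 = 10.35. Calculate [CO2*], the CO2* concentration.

[CO2*] = 0.231 mmol/L

α₀ = 1 / (1 + K1/[H⁺] + K1K2/[H⁺]²) = 1 / (1 + 10^+0.76 + 10^-2.53)
   = 1 / (1 + 5.7544 + 0.0029512) = 1/6.7574 = 0.1480
[CO2*] = α₀ × DIC = 0.1480 × 1.56 = 0.231 mmol/L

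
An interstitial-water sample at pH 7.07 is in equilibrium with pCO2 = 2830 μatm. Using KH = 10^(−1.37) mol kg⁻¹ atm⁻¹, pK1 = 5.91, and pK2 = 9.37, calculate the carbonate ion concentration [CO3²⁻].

[CO3²⁻] = 8.75 μmol/kg

[CO2*] = KH · pCO2 = 10^(−1.37) × 2830×10^-6 = 1.207×10^-4 mol/kg
α₀ = 1/(1 + K1/[H⁺] + K1K2/[H⁺]²) = 1/(1 + 10^+1.16 + 10^-1.14) = 0.06440
DIC = [CO2*]/α₀ = 1.207×10^-4 / 0.06440 = 1.874 mmol/kg
[CO3²⁻] = α₂·DIC; α₂ = 0.004666, so [CO3²⁻] = 0.004666 × 1.874 = 0.00875 mmol/kg = 8.75 μmol/kg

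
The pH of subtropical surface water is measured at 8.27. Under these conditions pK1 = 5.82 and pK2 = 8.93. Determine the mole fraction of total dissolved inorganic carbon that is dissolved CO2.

α₀ = 0.00290

α₀ = 1 / (1 + K1/[H⁺] + K1K2/[H⁺]²) = 1 / (1 + 10^+2.45 + 10^+1.79)
   = 1 / (1 + 281.84 + 61.660) = 1/344.50 = 0.002903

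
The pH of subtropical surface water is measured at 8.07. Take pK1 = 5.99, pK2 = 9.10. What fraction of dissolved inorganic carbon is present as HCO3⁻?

α₁ = 0.908

α₁ = 1 / (1 + [H⁺]/K1 + K2/[H⁺]) = 1 / (1 + 10^-2.08 + 10^-1.03)
   = 1 / (1 + 0.0083176 + 0.093325) = 1/1.1016 = 0.9077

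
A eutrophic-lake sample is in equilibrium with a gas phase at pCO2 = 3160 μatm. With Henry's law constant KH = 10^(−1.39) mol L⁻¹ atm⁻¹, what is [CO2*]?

[CO2*] = 129 μmol/L

KH = 10^(−1.39) = 4.074×10^-2 mol L⁻¹ atm⁻¹
[CO2*] = KH · pCO2 = 4.074×10^-2 × 3160×10^-6 atm = 1.29×10^-4 mol/L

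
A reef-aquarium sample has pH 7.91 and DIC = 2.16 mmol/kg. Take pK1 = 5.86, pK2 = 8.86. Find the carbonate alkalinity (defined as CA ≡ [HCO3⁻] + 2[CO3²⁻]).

CA = [HCO3⁻] + 2[CO3²⁻] = (α₁ + 2α₂)·DIC
At pH 7.91: [H⁺]/K1 = 10^-2.05 = 0.0089125, K2/[H⁺] = 10^-0.95 = 0.11220
α₁ = 1/(1 + 0.0089125 + 0.11220) = 1/1.1211 = 0.8920; α₂ = α₁·K2/[H⁺] = 0.1001
α₁ + 2α₂ = 1.0921
CA = 1.0921 × 2.16 = 2.36 mmol/kg

CA = 2.36 mmol/kg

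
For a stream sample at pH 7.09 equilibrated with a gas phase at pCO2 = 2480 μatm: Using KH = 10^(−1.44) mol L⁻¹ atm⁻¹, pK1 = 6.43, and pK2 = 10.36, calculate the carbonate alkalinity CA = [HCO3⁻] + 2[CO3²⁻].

[CO2*] = KH · pCO2 = 10^(−1.44) × 2480×10^-6 = 9.004×10^-5 mol/L
α₀ = 1/(1 + K1/[H⁺] + K1K2/[H⁺]²) = 1/(1 + 10^+0.66 + 10^-2.61) = 0.1794
DIC = [CO2*]/α₀ = 9.004×10^-5 / 0.1794 = 0.5018 mmol/L
CA = (α₁ + 2α₂)·DIC = (0.8201 + 2×0.0004404) × 0.5018 = 0.412 mmol/L

CA = 0.412 mmol/L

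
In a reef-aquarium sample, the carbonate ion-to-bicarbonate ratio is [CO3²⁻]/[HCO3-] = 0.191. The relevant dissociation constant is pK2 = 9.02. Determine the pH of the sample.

pH = 8.30

From K2 = [H⁺][CO3²⁻]/[HCO3-]:  pH = pK2 + log₁₀([CO3²⁻]/[HCO3-])
log₁₀(0.191) = -0.719
pH = 9.02 + (-0.719) = 8.30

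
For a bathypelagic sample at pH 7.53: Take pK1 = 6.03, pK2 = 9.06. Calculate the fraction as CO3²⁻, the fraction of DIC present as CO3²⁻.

α₂ = 1 / (1 + [H⁺]/K2 + [H⁺]²/(K1K2)) = 1 / (1 + 10^+1.53 + 10^+0.03)
   = 1 / (1 + 33.884 + 1.0715) = 1/35.956 = 0.02781

α₂ = 0.0278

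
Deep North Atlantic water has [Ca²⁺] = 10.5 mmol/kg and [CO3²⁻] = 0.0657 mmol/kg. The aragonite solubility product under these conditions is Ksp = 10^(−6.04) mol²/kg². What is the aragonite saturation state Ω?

Ω = 0.756

Ksp = 10^(−6.04) = 9.120×10^-7
Ω = [Ca²⁺][CO3²⁻]/Ksp = (10.5×10^-3)(0.0657×10^-3) / 9.120×10^-7 = 0.756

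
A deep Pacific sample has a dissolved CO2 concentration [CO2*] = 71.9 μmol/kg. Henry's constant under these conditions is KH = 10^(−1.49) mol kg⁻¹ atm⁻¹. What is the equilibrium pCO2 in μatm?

KH = 10^(−1.49) = 3.236×10^-2 mol kg⁻¹ atm⁻¹
pCO2 = [CO2*]/KH = 71.9×10^-6 / 3.236×10^-2 = 2.22×10^-3 atm = 2220 μatm

pCO2 = 2220 μatm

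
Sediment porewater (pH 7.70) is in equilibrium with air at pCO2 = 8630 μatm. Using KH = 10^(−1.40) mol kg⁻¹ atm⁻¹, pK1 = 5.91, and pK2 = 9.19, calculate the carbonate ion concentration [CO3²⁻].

[CO2*] = KH · pCO2 = 10^(−1.40) × 8630×10^-6 = 3.436×10^-4 mol/kg
α₀ = 1/(1 + K1/[H⁺] + K1K2/[H⁺]²) = 1/(1 + 10^+1.79 + 10^+0.30) = 0.01547
DIC = [CO2*]/α₀ = 3.436×10^-4 / 0.01547 = 22.21 mmol/kg
[CO3²⁻] = α₂·DIC; α₂ = 0.03086, so [CO3²⁻] = 0.03086 × 22.21 = 0.686 mmol/kg

[CO3²⁻] = 0.686 mmol/kg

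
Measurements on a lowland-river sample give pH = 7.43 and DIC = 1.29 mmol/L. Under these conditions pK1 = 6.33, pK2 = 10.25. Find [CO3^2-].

[CO3²⁻] = 1.81 μmol/L

α₂ = 1 / (1 + [H⁺]/K2 + [H⁺]²/(K1K2)) = 1 / (1 + 10^+2.82 + 10^+1.72)
   = 1 / (1 + 660.69 + 52.481) = 1/714.17 = 0.001400
[CO3²⁻] = α₂ × DIC = 0.001400 × 1.29 = 0.00181 mmol/L = 1.81 μmol/L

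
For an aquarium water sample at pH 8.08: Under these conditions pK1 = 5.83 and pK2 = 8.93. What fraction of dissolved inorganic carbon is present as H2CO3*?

α₀ = 0.00490

α₀ = 1 / (1 + K1/[H⁺] + K1K2/[H⁺]²) = 1 / (1 + 10^+2.25 + 10^+1.40)
   = 1 / (1 + 177.83 + 25.119) = 1/203.95 = 0.004903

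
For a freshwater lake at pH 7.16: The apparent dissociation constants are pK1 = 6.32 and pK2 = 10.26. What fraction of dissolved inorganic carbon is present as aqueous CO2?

α₀ = 0.126

α₀ = 1 / (1 + K1/[H⁺] + K1K2/[H⁺]²) = 1 / (1 + 10^+0.84 + 10^-2.26)
   = 1 / (1 + 6.9183 + 0.0054954) = 1/7.9238 = 0.1262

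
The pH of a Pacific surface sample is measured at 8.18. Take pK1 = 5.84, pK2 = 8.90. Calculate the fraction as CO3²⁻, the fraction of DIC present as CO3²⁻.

α₂ = 1 / (1 + [H⁺]/K2 + [H⁺]²/(K1K2)) = 1 / (1 + 10^+0.72 + 10^-1.62)
   = 1 / (1 + 5.2481 + 0.023988) = 1/6.2721 = 0.1594

α₂ = 0.159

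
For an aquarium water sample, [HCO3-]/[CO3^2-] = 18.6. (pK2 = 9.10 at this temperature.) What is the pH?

From K2 = [H⁺][CO3^2-]/[HCO3-]:  pH = pK2 − log₁₀([HCO3-]/[CO3^2-])
log₁₀(18.6) = +1.270
pH = 9.10 − (+1.270) = 7.83

pH = 7.83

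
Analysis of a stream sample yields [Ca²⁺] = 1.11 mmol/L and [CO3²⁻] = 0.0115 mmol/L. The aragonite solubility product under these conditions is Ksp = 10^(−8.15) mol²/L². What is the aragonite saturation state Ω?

Ksp = 10^(−8.15) = 7.079×10^-9
Ω = [Ca²⁺][CO3²⁻]/Ksp = (1.11×10^-3)(0.0115×10^-3) / 7.079×10^-9 = 1.80

Ω = 1.80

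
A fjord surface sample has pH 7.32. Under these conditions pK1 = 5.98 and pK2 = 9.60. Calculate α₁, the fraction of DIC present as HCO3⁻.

α₁ = 0.952

α₁ = 1 / (1 + [H⁺]/K1 + K2/[H⁺]) = 1 / (1 + 10^-1.34 + 10^-2.28)
   = 1 / (1 + 0.045709 + 0.0052481) = 1/1.0510 = 0.9515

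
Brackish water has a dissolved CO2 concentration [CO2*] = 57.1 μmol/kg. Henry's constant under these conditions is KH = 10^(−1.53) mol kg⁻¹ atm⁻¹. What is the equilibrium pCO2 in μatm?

pCO2 = 1930 μatm

KH = 10^(−1.53) = 2.951×10^-2 mol kg⁻¹ atm⁻¹
pCO2 = [CO2*]/KH = 57.1×10^-6 / 2.951×10^-2 = 1.93×10^-3 atm = 1930 μatm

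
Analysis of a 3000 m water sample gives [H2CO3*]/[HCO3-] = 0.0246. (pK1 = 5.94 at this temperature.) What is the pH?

pH = 7.55

From K1 = [H⁺][HCO3-]/[H2CO3*]:  pH = pK1 − log₁₀([H2CO3*]/[HCO3-])
log₁₀(0.0246) = -1.609
pH = 5.94 − (-1.609) = 7.55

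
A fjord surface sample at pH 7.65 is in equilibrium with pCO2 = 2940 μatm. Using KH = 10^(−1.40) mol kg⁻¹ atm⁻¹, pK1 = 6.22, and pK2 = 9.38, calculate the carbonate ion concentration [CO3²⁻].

[CO2*] = KH · pCO2 = 10^(−1.40) × 2940×10^-6 = 1.170×10^-4 mol/kg
α₀ = 1/(1 + K1/[H⁺] + K1K2/[H⁺]²) = 1/(1 + 10^+1.43 + 10^-0.30) = 0.03519
DIC = [CO2*]/α₀ = 1.170×10^-4 / 0.03519 = 3.326 mmol/kg
[CO3²⁻] = α₂·DIC; α₂ = 0.01764, so [CO3²⁻] = 0.01764 × 3.326 = 0.0587 mmol/kg

[CO3²⁻] = 0.0587 mmol/kg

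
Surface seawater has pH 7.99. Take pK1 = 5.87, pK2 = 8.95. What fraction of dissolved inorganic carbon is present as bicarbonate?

α₁ = 1 / (1 + [H⁺]/K1 + K2/[H⁺]) = 1 / (1 + 10^-2.12 + 10^-0.96)
   = 1 / (1 + 0.0075858 + 0.10965) = 1/1.1172 = 0.8951

α₁ = 0.895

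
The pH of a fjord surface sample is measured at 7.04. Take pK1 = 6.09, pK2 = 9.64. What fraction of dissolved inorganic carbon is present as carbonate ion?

α₂ = 0.00225

α₂ = 1 / (1 + [H⁺]/K2 + [H⁺]²/(K1K2)) = 1 / (1 + 10^+2.60 + 10^+1.65)
   = 1 / (1 + 398.11 + 44.668) = 1/443.78 = 0.002253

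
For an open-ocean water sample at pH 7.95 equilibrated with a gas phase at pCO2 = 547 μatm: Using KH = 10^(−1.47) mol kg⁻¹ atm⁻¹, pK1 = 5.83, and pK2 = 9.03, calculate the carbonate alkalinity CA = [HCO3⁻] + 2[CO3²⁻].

[CO2*] = KH · pCO2 = 10^(−1.47) × 547×10^-6 = 1.853×10^-5 mol/kg
α₀ = 1/(1 + K1/[H⁺] + K1K2/[H⁺]²) = 1/(1 + 10^+2.12 + 10^+1.04) = 0.006955
DIC = [CO2*]/α₀ = 1.853×10^-5 / 0.006955 = 2.665 mmol/kg
CA = (α₁ + 2α₂)·DIC = (0.9168 + 2×0.07626) × 2.665 = 2.85 mmol/kg

CA = 2.85 mmol/kg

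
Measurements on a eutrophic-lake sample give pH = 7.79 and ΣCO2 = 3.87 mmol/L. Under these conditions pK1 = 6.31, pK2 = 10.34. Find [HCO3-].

α₁ = 1 / (1 + [H⁺]/K1 + K2/[H⁺]) = 1 / (1 + 10^-1.48 + 10^-2.55)
   = 1 / (1 + 0.033113 + 0.0028184) = 1/1.0359 = 0.9653
[HCO3⁻] = α₁ × DIC = 0.9653 × 3.87 = 3.74 mmol/L

[HCO3⁻] = 3.74 mmol/L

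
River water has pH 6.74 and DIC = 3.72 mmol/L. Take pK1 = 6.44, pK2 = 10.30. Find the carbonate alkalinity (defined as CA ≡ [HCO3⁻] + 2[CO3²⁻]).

CA = [HCO3⁻] + 2[CO3²⁻] = (α₁ + 2α₂)·DIC
At pH 6.74: [H⁺]/K1 = 10^-0.30 = 0.50119, K2/[H⁺] = 10^-3.56 = 0.00027542
α₁ = 1/(1 + 0.50119 + 0.00027542) = 1/1.5015 = 0.6660; α₂ = α₁·K2/[H⁺] = 0.0001834
α₁ + 2α₂ = 0.6664
CA = 0.6664 × 3.72 = 2.48 mmol/L

CA = 2.48 mmol/L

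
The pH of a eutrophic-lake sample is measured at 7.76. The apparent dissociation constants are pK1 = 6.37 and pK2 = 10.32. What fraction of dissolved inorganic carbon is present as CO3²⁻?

α₂ = 1 / (1 + [H⁺]/K2 + [H⁺]²/(K1K2)) = 1 / (1 + 10^+2.56 + 10^+1.17)
   = 1 / (1 + 363.08 + 14.791) = 1/378.87 = 0.002639

α₂ = 0.00264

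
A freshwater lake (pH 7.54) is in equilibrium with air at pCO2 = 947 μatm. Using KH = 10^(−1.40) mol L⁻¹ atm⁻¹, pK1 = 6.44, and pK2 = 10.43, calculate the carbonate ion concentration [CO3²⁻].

[CO3²⁻] = 0.611 μmol/L

[CO2*] = KH · pCO2 = 10^(−1.40) × 947×10^-6 = 3.770×10^-5 mol/L
α₀ = 1/(1 + K1/[H⁺] + K1K2/[H⁺]²) = 1/(1 + 10^+1.10 + 10^-1.79) = 0.07350
DIC = [CO2*]/α₀ = 3.770×10^-5 / 0.07350 = 0.5129 mmol/L
[CO3²⁻] = α₂·DIC; α₂ = 0.001192, so [CO3²⁻] = 0.001192 × 0.5129 = 0.000611 mmol/L = 0.611 μmol/L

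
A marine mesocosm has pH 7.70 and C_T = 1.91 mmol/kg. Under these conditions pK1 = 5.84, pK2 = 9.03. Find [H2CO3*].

[CO2*] = 0.0249 mmol/kg

α₀ = 1 / (1 + K1/[H⁺] + K1K2/[H⁺]²) = 1 / (1 + 10^+1.86 + 10^+0.53)
   = 1 / (1 + 72.444 + 3.3884) = 1/76.832 = 0.01302
[CO2*] = α₀ × DIC = 0.01302 × 1.91 = 0.0249 mmol/kg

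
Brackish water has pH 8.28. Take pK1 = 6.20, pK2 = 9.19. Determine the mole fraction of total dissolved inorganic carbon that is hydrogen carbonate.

α₁ = 0.884

α₁ = 1 / (1 + [H⁺]/K1 + K2/[H⁺]) = 1 / (1 + 10^-2.08 + 10^-0.91)
   = 1 / (1 + 0.0083176 + 0.12303) = 1/1.1313 = 0.8839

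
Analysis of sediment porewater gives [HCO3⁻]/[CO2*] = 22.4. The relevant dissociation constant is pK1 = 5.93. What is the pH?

pH = 7.28

From K1 = [H⁺][HCO3⁻]/[CO2*]:  pH = pK1 + log₁₀([HCO3⁻]/[CO2*])
log₁₀(22.4) = +1.350
pH = 5.93 + (+1.350) = 7.28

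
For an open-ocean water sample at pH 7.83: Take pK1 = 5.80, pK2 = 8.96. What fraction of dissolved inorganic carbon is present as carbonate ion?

α₂ = 1 / (1 + [H⁺]/K2 + [H⁺]²/(K1K2)) = 1 / (1 + 10^+1.13 + 10^-0.90)
   = 1 / (1 + 13.490 + 0.12589) = 1/14.616 = 0.06842

α₂ = 0.0684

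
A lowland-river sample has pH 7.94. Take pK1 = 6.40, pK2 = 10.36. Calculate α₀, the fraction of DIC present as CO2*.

α₀ = 1 / (1 + K1/[H⁺] + K1K2/[H⁺]²) = 1 / (1 + 10^+1.54 + 10^-0.88)
   = 1 / (1 + 34.674 + 0.13183) = 1/35.806 = 0.02793

α₀ = 0.0279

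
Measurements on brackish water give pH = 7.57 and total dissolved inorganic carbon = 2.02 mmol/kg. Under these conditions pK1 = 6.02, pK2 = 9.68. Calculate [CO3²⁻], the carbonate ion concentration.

[CO3²⁻] = 15.1 μmol/kg

α₂ = 1 / (1 + [H⁺]/K2 + [H⁺]²/(K1K2)) = 1 / (1 + 10^+2.11 + 10^+0.56)
   = 1 / (1 + 128.82 + 3.6308) = 1/133.46 = 0.007493
[CO3²⁻] = α₂ × DIC = 0.007493 × 2.02 = 0.0151 mmol/kg = 15.1 μmol/kg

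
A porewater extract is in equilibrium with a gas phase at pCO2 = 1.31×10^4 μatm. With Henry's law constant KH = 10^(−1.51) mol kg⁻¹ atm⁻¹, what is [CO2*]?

KH = 10^(−1.51) = 3.090×10^-2 mol kg⁻¹ atm⁻¹
[CO2*] = KH · pCO2 = 3.090×10^-2 × 1.31×10^4×10^-6 atm = 4.05×10^-4 mol/kg

[CO2*] = 405 μmol/kg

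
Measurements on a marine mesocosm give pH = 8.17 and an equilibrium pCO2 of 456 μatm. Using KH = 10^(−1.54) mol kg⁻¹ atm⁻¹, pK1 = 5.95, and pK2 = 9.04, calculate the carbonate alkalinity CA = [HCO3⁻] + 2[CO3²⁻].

[CO2*] = KH · pCO2 = 10^(−1.54) × 456×10^-6 = 1.315×10^-5 mol/kg
α₀ = 1/(1 + K1/[H⁺] + K1K2/[H⁺]²) = 1/(1 + 10^+2.22 + 10^+1.35) = 0.005281
DIC = [CO2*]/α₀ = 1.315×10^-5 / 0.005281 = 2.490 mmol/kg
CA = (α₁ + 2α₂)·DIC = (0.8765 + 2×0.1182) × 2.490 = 2.77 mmol/kg

CA = 2.77 mmol/kg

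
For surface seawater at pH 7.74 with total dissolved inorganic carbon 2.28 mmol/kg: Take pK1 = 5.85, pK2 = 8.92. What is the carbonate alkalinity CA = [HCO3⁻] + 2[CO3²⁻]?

CA = 2.39 mmol/kg

CA = [HCO3⁻] + 2[CO3²⁻] = (α₁ + 2α₂)·DIC
At pH 7.74: [H⁺]/K1 = 10^-1.89 = 0.012882, K2/[H⁺] = 10^-1.18 = 0.066069
α₁ = 1/(1 + 0.012882 + 0.066069) = 1/1.0790 = 0.9268; α₂ = α₁·K2/[H⁺] = 0.06123
α₁ + 2α₂ = 1.0493
CA = 1.0493 × 2.28 = 2.39 mmol/kg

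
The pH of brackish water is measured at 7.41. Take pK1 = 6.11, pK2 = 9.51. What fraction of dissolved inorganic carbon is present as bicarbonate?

α₁ = 0.945

α₁ = 1 / (1 + [H⁺]/K1 + K2/[H⁺]) = 1 / (1 + 10^-1.30 + 10^-2.10)
   = 1 / (1 + 0.050119 + 0.0079433) = 1/1.0581 = 0.9451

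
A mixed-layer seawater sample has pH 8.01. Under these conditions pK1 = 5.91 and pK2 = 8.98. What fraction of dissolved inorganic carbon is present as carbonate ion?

α₂ = 1 / (1 + [H⁺]/K2 + [H⁺]²/(K1K2)) = 1 / (1 + 10^+0.97 + 10^-1.13)
   = 1 / (1 + 9.3325 + 0.074131) = 1/10.407 = 0.09609

α₂ = 0.0961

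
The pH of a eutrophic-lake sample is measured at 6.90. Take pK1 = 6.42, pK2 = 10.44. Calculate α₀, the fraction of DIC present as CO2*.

α₀ = 0.249

α₀ = 1 / (1 + K1/[H⁺] + K1K2/[H⁺]²) = 1 / (1 + 10^+0.48 + 10^-3.06)
   = 1 / (1 + 3.0200 + 0.00087096) = 1/4.0208 = 0.2487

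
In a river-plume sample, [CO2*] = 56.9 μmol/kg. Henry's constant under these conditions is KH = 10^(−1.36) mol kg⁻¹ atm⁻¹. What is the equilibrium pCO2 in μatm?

pCO2 = 1300 μatm

KH = 10^(−1.36) = 4.365×10^-2 mol kg⁻¹ atm⁻¹
pCO2 = [CO2*]/KH = 56.9×10^-6 / 4.365×10^-2 = 1.30×10^-3 atm = 1300 μatm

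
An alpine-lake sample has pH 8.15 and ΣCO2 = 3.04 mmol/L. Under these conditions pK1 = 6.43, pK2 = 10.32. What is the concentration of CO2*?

α₀ = 1 / (1 + K1/[H⁺] + K1K2/[H⁺]²) = 1 / (1 + 10^+1.72 + 10^-0.45)
   = 1 / (1 + 52.481 + 0.35481) = 1/53.836 = 0.01858
[CO2*] = α₀ × DIC = 0.01858 × 3.04 = 0.0565 mmol/L

[CO2*] = 0.0565 mmol/L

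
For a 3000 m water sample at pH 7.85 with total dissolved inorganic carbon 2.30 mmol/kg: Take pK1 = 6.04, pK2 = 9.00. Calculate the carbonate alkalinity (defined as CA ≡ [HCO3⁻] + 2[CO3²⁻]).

CA = [HCO3⁻] + 2[CO3²⁻] = (α₁ + 2α₂)·DIC
At pH 7.85: [H⁺]/K1 = 10^-1.81 = 0.015488, K2/[H⁺] = 10^-1.15 = 0.070795
α₁ = 1/(1 + 0.015488 + 0.070795) = 1/1.0863 = 0.9206; α₂ = α₁·K2/[H⁺] = 0.06517
α₁ + 2α₂ = 1.0509
CA = 1.0509 × 2.30 = 2.42 mmol/kg

CA = 2.42 mmol/kg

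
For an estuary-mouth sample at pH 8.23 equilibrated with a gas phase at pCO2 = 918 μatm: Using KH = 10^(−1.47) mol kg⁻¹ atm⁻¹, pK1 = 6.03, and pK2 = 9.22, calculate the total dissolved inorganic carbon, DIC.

[CO2*] = KH · pCO2 = 10^(−1.47) × 918×10^-6 = 3.111×10^-5 mol/kg
α₀ = 1/(1 + K1/[H⁺] + K1K2/[H⁺]²) = 1/(1 + 10^+2.20 + 10^+1.21) = 0.005691
DIC = [CO2*]/α₀ = 3.111×10^-5 / 0.005691 = 5.47 mmol/kg

DIC = 5.47 mmol/kg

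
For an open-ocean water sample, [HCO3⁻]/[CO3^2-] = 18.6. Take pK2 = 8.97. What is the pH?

pH = 7.70

From K2 = [H⁺][CO3^2-]/[HCO3⁻]:  pH = pK2 − log₁₀([HCO3⁻]/[CO3^2-])
log₁₀(18.6) = +1.270
pH = 8.97 − (+1.270) = 7.70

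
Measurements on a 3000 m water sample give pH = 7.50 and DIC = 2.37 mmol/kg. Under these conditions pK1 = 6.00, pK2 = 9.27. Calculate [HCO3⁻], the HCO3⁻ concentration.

α₁ = 1 / (1 + [H⁺]/K1 + K2/[H⁺]) = 1 / (1 + 10^-1.50 + 10^-1.77)
   = 1 / (1 + 0.031623 + 0.016982) = 1/1.0486 = 0.9536
[HCO3⁻] = α₁ × DIC = 0.9536 × 2.37 = 2.26 mmol/kg

[HCO3⁻] = 2.26 mmol/kg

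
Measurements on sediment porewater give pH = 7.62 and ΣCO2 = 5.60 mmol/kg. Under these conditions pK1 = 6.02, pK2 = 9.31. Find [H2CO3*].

α₀ = 1 / (1 + K1/[H⁺] + K1K2/[H⁺]²) = 1 / (1 + 10^+1.60 + 10^-0.09)
   = 1 / (1 + 39.811 + 0.81283) = 1/41.624 = 0.02402
[CO2*] = α₀ × DIC = 0.02402 × 5.60 = 0.135 mmol/kg

[CO2*] = 0.135 mmol/kg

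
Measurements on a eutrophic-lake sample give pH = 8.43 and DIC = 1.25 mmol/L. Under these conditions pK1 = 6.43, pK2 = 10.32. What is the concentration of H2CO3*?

α₀ = 1 / (1 + K1/[H⁺] + K1K2/[H⁺]²) = 1 / (1 + 10^+2.00 + 10^+0.11)
   = 1 / (1 + 100.00 + 1.2882) = 1/102.29 = 0.009776
[CO2*] = α₀ × DIC = 0.009776 × 1.25 = 0.0122 mmol/L = 12.2 μmol/L

[CO2*] = 12.2 μmol/L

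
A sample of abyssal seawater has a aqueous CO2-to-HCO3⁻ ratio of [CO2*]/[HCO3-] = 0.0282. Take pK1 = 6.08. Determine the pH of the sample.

pH = 7.63

From K1 = [H⁺][HCO3-]/[CO2*]:  pH = pK1 − log₁₀([CO2*]/[HCO3-])
log₁₀(0.0282) = -1.550
pH = 6.08 − (-1.550) = 7.63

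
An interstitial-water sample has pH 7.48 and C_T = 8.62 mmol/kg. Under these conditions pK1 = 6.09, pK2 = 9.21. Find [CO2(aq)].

α₀ = 1 / (1 + K1/[H⁺] + K1K2/[H⁺]²) = 1 / (1 + 10^+1.39 + 10^-0.34)
   = 1 / (1 + 24.547 + 0.45709) = 1/26.004 = 0.03846
[CO2*] = α₀ × DIC = 0.03846 × 8.62 = 0.331 mmol/kg

[CO2*] = 0.331 mmol/kg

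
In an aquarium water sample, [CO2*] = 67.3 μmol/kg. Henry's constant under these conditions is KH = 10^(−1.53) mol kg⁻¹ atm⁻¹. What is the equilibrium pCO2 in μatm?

KH = 10^(−1.53) = 2.951×10^-2 mol kg⁻¹ atm⁻¹
pCO2 = [CO2*]/KH = 67.3×10^-6 / 2.951×10^-2 = 2.28×10^-3 atm = 2280 μatm

pCO2 = 2280 μatm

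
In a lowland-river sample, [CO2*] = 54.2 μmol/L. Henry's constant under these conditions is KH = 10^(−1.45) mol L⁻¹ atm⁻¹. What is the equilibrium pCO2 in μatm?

pCO2 = 1530 μatm

KH = 10^(−1.45) = 3.548×10^-2 mol L⁻¹ atm⁻¹
pCO2 = [CO2*]/KH = 54.2×10^-6 / 3.548×10^-2 = 1.53×10^-3 atm = 1530 μatm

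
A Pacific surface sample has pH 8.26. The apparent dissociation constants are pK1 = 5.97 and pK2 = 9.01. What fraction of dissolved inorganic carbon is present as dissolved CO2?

α₀ = 1 / (1 + K1/[H⁺] + K1K2/[H⁺]²) = 1 / (1 + 10^+2.29 + 10^+1.54)
   = 1 / (1 + 194.98 + 34.674) = 1/230.66 = 0.004335

α₀ = 0.00434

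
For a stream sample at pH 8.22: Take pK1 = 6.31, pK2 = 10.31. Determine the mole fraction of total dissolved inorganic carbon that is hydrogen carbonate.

α₁ = 1 / (1 + [H⁺]/K1 + K2/[H⁺]) = 1 / (1 + 10^-1.91 + 10^-2.09)
   = 1 / (1 + 0.012303 + 0.0081283) = 1/1.0204 = 0.9800

α₁ = 0.980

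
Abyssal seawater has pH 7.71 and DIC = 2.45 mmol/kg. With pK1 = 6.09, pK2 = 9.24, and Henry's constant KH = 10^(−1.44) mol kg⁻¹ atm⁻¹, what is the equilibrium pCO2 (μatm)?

α₀ = 1 / (1 + K1/[H⁺] + K1K2/[H⁺]²) = 1 / (1 + 10^+1.62 + 10^+0.09)
   = 1 / (1 + 41.687 + 1.2303) = 1/43.917 = 0.02277
[CO2*] = α₀ × DIC = 0.02277 × 2.45 = 0.05579 mmol/kg
pCO2 = [CO2*]/KH = 5.579×10^-5 / 3.631×10^-2 = 1540 μatm

pCO2 = 1540 μatm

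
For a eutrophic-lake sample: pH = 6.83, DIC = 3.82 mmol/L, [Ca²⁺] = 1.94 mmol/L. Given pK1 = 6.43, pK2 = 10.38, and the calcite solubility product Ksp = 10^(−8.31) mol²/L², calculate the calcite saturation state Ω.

Ω = 0.305

α₂ = 1 / (1 + [H⁺]/K2 + [H⁺]²/(K1K2)) = 1 / (1 + 10^+3.55 + 10^+3.15)
   = 1 / (1 + 3548.1 + 1412.5) = 1/4961.7 = 0.0002015
[CO3²⁻] = α₂ × DIC = 0.0002015 × 3.82 = 0.0007699 mmol/L = 0.7699 μmol/L
Ksp = 10^(−8.31) = 4.898×10^-9
Ω = [Ca²⁺][CO3²⁻]/Ksp = (1.94×10^-3)(7.699×10^-7) / 4.898×10^-9 = 0.305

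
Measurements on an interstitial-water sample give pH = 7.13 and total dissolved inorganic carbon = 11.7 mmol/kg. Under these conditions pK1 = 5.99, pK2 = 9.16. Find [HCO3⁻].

α₁ = 1 / (1 + [H⁺]/K1 + K2/[H⁺]) = 1 / (1 + 10^-1.14 + 10^-2.03)
   = 1 / (1 + 0.072444 + 0.0093325) = 1/1.0818 = 0.9244
[HCO3⁻] = α₁ × DIC = 0.9244 × 11.7 = 10.8 mmol/kg

[HCO3⁻] = 10.8 mmol/kg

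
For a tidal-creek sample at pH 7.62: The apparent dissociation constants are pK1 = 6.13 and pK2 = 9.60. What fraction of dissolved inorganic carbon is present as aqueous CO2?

α₀ = 1 / (1 + K1/[H⁺] + K1K2/[H⁺]²) = 1 / (1 + 10^+1.49 + 10^-0.49)
   = 1 / (1 + 30.903 + 0.32359) = 1/32.227 = 0.03103

α₀ = 0.0310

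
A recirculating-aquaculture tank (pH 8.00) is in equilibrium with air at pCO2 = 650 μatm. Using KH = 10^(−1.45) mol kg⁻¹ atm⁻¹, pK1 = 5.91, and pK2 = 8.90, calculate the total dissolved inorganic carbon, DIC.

[CO2*] = KH · pCO2 = 10^(−1.45) × 650×10^-6 = 2.306×10^-5 mol/kg
α₀ = 1/(1 + K1/[H⁺] + K1K2/[H⁺]²) = 1/(1 + 10^+2.09 + 10^+1.19) = 0.007168
DIC = [CO2*]/α₀ = 2.306×10^-5 / 0.007168 = 3.22 mmol/kg

DIC = 3.22 mmol/kg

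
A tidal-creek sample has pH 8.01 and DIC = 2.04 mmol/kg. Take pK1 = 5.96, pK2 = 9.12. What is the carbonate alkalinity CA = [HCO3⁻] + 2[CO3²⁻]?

CA = [HCO3⁻] + 2[CO3²⁻] = (α₁ + 2α₂)·DIC
At pH 8.01: [H⁺]/K1 = 10^-2.05 = 0.0089125, K2/[H⁺] = 10^-1.11 = 0.077625
α₁ = 1/(1 + 0.0089125 + 0.077625) = 1/1.0865 = 0.9204; α₂ = α₁·K2/[H⁺] = 0.07144
α₁ + 2α₂ = 1.0632
CA = 1.0632 × 2.04 = 2.17 mmol/kg

CA = 2.17 mmol/kg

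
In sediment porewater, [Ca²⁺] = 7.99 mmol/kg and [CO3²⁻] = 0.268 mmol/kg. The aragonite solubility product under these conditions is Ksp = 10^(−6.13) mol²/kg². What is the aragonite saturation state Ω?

Ksp = 10^(−6.13) = 7.413×10^-7
Ω = [Ca²⁺][CO3²⁻]/Ksp = (7.99×10^-3)(0.268×10^-3) / 7.413×10^-7 = 2.89

Ω = 2.89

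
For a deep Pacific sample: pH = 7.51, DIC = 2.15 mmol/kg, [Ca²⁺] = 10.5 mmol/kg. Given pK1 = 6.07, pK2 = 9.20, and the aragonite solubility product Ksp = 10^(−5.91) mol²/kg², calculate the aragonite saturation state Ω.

α₂ = 1 / (1 + [H⁺]/K2 + [H⁺]²/(K1K2)) = 1 / (1 + 10^+1.69 + 10^+0.25)
   = 1 / (1 + 48.978 + 1.7783) = 1/51.756 = 0.01932
[CO3²⁻] = α₂ × DIC = 0.01932 × 2.15 = 0.04154 mmol/kg
Ksp = 10^(−5.91) = 1.230×10^-6
Ω = [Ca²⁺][CO3²⁻]/Ksp = (10.5×10^-3)(4.154×10^-5) / 1.230×10^-6 = 0.355

Ω = 0.355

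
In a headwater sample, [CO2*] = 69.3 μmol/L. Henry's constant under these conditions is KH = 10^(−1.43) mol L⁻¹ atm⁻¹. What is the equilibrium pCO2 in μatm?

KH = 10^(−1.43) = 3.715×10^-2 mol L⁻¹ atm⁻¹
pCO2 = [CO2*]/KH = 69.3×10^-6 / 3.715×10^-2 = 1.87×10^-3 atm = 1870 μatm

pCO2 = 1870 μatm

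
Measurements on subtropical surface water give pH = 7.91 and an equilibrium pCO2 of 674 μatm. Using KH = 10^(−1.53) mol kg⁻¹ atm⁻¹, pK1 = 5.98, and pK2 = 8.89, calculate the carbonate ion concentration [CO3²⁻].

[CO3²⁻] = 0.177 mmol/kg

[CO2*] = KH · pCO2 = 10^(−1.53) × 674×10^-6 = 1.989×10^-5 mol/kg
α₀ = 1/(1 + K1/[H⁺] + K1K2/[H⁺]²) = 1/(1 + 10^+1.93 + 10^+0.95) = 0.01052
DIC = [CO2*]/α₀ = 1.989×10^-5 / 0.01052 = 1.890 mmol/kg
[CO3²⁻] = α₂·DIC; α₂ = 0.09379, so [CO3²⁻] = 0.09379 × 1.890 = 0.177 mmol/kg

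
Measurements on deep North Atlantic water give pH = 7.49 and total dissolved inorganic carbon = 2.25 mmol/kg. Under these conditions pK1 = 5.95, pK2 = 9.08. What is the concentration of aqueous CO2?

[CO2*] = 0.0615 mmol/kg

α₀ = 1 / (1 + K1/[H⁺] + K1K2/[H⁺]²) = 1 / (1 + 10^+1.54 + 10^-0.05)
   = 1 / (1 + 34.674 + 0.89125) = 1/36.565 = 0.02735
[CO2*] = α₀ × DIC = 0.02735 × 2.25 = 0.0615 mmol/kg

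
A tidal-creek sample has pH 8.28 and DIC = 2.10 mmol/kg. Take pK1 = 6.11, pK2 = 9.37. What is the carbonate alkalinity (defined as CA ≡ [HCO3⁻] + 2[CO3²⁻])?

CA = [HCO3⁻] + 2[CO3²⁻] = (α₁ + 2α₂)·DIC
At pH 8.28: [H⁺]/K1 = 10^-2.17 = 0.0067608, K2/[H⁺] = 10^-1.09 = 0.081283
α₁ = 1/(1 + 0.0067608 + 0.081283) = 1/1.0880 = 0.9191; α₂ = α₁·K2/[H⁺] = 0.07471
α₁ + 2α₂ = 1.0685
CA = 1.0685 × 2.10 = 2.24 mmol/kg

CA = 2.24 mmol/kg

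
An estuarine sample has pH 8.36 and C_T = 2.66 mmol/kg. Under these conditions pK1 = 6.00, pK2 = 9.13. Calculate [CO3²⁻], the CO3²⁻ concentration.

[CO3²⁻] = 0.385 mmol/kg

α₂ = 1 / (1 + [H⁺]/K2 + [H⁺]²/(K1K2)) = 1 / (1 + 10^+0.77 + 10^-1.59)
   = 1 / (1 + 5.8884 + 0.025704) = 1/6.9141 = 0.1446
[CO3²⁻] = α₂ × DIC = 0.1446 × 2.66 = 0.385 mmol/kg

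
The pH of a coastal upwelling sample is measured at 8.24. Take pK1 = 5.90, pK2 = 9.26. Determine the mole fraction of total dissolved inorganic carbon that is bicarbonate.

α₁ = 1 / (1 + [H⁺]/K1 + K2/[H⁺]) = 1 / (1 + 10^-2.34 + 10^-1.02)
   = 1 / (1 + 0.0045709 + 0.095499) = 1/1.1001 = 0.9090

α₁ = 0.909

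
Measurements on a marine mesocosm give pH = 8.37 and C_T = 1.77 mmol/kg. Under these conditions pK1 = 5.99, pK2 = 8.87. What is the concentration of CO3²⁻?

[CO3²⁻] = 0.424 mmol/kg

α₂ = 1 / (1 + [H⁺]/K2 + [H⁺]²/(K1K2)) = 1 / (1 + 10^+0.50 + 10^-1.88)
   = 1 / (1 + 3.1623 + 0.013183) = 1/4.1755 = 0.2395
[CO3²⁻] = α₂ × DIC = 0.2395 × 1.77 = 0.424 mmol/kg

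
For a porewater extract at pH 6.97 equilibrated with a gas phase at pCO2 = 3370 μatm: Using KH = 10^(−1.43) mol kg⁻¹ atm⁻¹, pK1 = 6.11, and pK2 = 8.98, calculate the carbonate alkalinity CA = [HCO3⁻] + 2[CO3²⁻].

CA = 0.925 mmol/kg

[CO2*] = KH · pCO2 = 10^(−1.43) × 3370×10^-6 = 1.252×10^-4 mol/kg
α₀ = 1/(1 + K1/[H⁺] + K1K2/[H⁺]²) = 1/(1 + 10^+0.86 + 10^-1.15) = 0.1203
DIC = [CO2*]/α₀ = 1.252×10^-4 / 0.1203 = 1.041 mmol/kg
CA = (α₁ + 2α₂)·DIC = (0.8712 + 2×0.008514) × 1.041 = 0.925 mmol/kg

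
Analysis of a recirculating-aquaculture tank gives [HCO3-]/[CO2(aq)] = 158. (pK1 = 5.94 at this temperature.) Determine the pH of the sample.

pH = 8.14

From K1 = [H⁺][HCO3-]/[CO2(aq)]:  pH = pK1 + log₁₀([HCO3-]/[CO2(aq)])
log₁₀(158) = +2.199
pH = 5.94 + (+2.199) = 8.14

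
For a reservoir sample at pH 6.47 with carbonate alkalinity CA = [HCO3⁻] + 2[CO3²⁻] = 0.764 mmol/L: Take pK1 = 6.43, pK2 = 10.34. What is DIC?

DIC = 1.46 mmol/L

CA = [HCO3⁻] + 2[CO3²⁻] = (α₁ + 2α₂)·DIC
At pH 6.47: [H⁺]/K1 = 10^-0.04 = 0.91201, K2/[H⁺] = 10^-3.87 = 0.00013490
α₁ = 1/(1 + 0.91201 + 0.00013490) = 1/1.9121 = 0.5230; α₂ = α₁·K2/[H⁺] = 7.055×10^-5
α₁ + 2α₂ = 0.5231
DIC = CA / (α₁ + 2α₂) = 0.764 / 0.5231 = 1.46 mmol/L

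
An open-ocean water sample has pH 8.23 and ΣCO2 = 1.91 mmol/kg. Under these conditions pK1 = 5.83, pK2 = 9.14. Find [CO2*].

[CO2*] = 6.75 μmol/kg

α₀ = 1 / (1 + K1/[H⁺] + K1K2/[H⁺]²) = 1 / (1 + 10^+2.40 + 10^+1.49)
   = 1 / (1 + 251.19 + 30.903) = 1/283.09 = 0.003532
[CO2*] = α₀ × DIC = 0.003532 × 1.91 = 0.00675 mmol/kg = 6.75 μmol/kg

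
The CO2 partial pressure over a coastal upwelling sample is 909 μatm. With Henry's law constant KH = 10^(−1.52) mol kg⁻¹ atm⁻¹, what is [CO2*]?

KH = 10^(−1.52) = 3.020×10^-2 mol kg⁻¹ atm⁻¹
[CO2*] = KH · pCO2 = 3.020×10^-2 × 909×10^-6 atm = 2.75×10^-5 mol/kg

[CO2*] = 27.5 μmol/kg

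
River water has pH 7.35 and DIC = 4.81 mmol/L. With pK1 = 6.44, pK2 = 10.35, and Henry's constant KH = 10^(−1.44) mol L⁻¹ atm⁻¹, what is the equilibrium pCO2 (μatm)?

α₀ = 1 / (1 + K1/[H⁺] + K1K2/[H⁺]²) = 1 / (1 + 10^+0.91 + 10^-2.09)
   = 1 / (1 + 8.1283 + 0.0081283) = 1/9.1364 = 0.1095
[CO2*] = α₀ × DIC = 0.1095 × 4.81 = 0.5265 mmol/L
pCO2 = [CO2*]/KH = 5.265×10^-4 / 3.631×10^-2 = 1.45×10^4 μatm

pCO2 = 1.45×10^4 μatm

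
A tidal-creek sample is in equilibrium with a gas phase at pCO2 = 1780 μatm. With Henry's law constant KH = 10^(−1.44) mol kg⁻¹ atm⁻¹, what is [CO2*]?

KH = 10^(−1.44) = 3.631×10^-2 mol kg⁻¹ atm⁻¹
[CO2*] = KH · pCO2 = 3.631×10^-2 × 1780×10^-6 atm = 6.46×10^-5 mol/kg

[CO2*] = 64.6 μmol/kg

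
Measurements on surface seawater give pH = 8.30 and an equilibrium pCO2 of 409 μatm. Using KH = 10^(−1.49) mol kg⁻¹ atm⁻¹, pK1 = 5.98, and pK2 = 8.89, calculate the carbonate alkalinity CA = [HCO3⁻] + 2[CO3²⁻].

[CO2*] = KH · pCO2 = 10^(−1.49) × 409×10^-6 = 1.323×10^-5 mol/kg
α₀ = 1/(1 + K1/[H⁺] + K1K2/[H⁺]²) = 1/(1 + 10^+2.32 + 10^+1.73) = 0.003793
DIC = [CO2*]/α₀ = 1.323×10^-5 / 0.003793 = 3.489 mmol/kg
CA = (α₁ + 2α₂)·DIC = (0.7925 + 2×0.2037) × 3.489 = 4.19 mmol/kg

CA = 4.19 mmol/kg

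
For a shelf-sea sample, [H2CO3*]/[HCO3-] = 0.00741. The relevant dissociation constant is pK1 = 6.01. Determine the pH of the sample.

From K1 = [H⁺][HCO3-]/[H2CO3*]:  pH = pK1 − log₁₀([H2CO3*]/[HCO3-])
log₁₀(0.00741) = -2.130
pH = 6.01 − (-2.130) = 8.14

pH = 8.14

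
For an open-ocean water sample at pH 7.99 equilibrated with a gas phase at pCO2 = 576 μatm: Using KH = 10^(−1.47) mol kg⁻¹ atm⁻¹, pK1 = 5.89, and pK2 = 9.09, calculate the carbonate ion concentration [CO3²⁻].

[CO3²⁻] = 0.195 mmol/kg

[CO2*] = KH · pCO2 = 10^(−1.47) × 576×10^-6 = 1.952×10^-5 mol/kg
α₀ = 1/(1 + K1/[H⁺] + K1K2/[H⁺]²) = 1/(1 + 10^+2.10 + 10^+1.00) = 0.007305
DIC = [CO2*]/α₀ = 1.952×10^-5 / 0.007305 = 2.672 mmol/kg
[CO3²⁻] = α₂·DIC; α₂ = 0.07305, so [CO3²⁻] = 0.07305 × 2.672 = 0.195 mmol/kg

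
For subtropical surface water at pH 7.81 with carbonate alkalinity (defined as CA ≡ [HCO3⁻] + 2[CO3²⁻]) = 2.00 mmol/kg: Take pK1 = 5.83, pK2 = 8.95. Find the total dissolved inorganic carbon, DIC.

CA = [HCO3⁻] + 2[CO3²⁻] = (α₁ + 2α₂)·DIC
At pH 7.81: [H⁺]/K1 = 10^-1.98 = 0.010471, K2/[H⁺] = 10^-1.14 = 0.072444
α₁ = 1/(1 + 0.010471 + 0.072444) = 1/1.0829 = 0.9234; α₂ = α₁·K2/[H⁺] = 0.06690
α₁ + 2α₂ = 1.0572
DIC = CA / (α₁ + 2α₂) = 2.00 / 1.0572 = 1.89 mmol/kg

DIC = 1.89 mmol/kg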